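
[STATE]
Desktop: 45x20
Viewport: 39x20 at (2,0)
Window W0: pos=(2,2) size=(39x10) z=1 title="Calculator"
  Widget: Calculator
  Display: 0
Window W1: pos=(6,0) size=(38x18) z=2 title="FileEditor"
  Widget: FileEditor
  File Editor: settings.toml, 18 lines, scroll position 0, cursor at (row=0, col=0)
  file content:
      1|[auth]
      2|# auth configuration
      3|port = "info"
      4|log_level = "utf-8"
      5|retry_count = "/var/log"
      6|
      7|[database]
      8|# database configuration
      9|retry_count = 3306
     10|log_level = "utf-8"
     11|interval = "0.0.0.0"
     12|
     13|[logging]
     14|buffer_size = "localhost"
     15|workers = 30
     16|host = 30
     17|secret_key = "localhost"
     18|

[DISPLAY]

    ┏━━━━━━━━━━━━━━━━━━━━━━━━━━━━━━━━━━
    ┃ FileEditor                       
┏━━━┠──────────────────────────────────
┃ Ca┃█auth]                            
┠───┃# auth configuration              
┃   ┃port = "info"                     
┃┌──┃log_level = "utf-8"               
┃│ 7┃retry_count = "/var/log"          
┃├──┃                                  
┃│ 4┃[database]                        
┃└──┃# database configuration          
┗━━━┃retry_count = 3306                
    ┃log_level = "utf-8"               
    ┃interval = "0.0.0.0"              
    ┃                                  
    ┃[logging]                         
    ┃buffer_size = "localhost"         
    ┗━━━━━━━━━━━━━━━━━━━━━━━━━━━━━━━━━━
                                       
                                       


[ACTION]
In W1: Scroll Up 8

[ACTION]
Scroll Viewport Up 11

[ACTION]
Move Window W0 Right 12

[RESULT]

    ┏━━━━━━━━━━━━━━━━━━━━━━━━━━━━━━━━━━
    ┃ FileEditor                       
    ┠──────────────────────────────────
    ┃█auth]                            
    ┃# auth configuration              
    ┃port = "info"                     
    ┃log_level = "utf-8"               
    ┃retry_count = "/var/log"          
    ┃                                  
    ┃[database]                        
    ┃# database configuration          
    ┃retry_count = 3306                
    ┃log_level = "utf-8"               
    ┃interval = "0.0.0.0"              
    ┃                                  
    ┃[logging]                         
    ┃buffer_size = "localhost"         
    ┗━━━━━━━━━━━━━━━━━━━━━━━━━━━━━━━━━━
                                       
                                       


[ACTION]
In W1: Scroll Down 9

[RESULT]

    ┏━━━━━━━━━━━━━━━━━━━━━━━━━━━━━━━━━━
    ┃ FileEditor                       
    ┠──────────────────────────────────
    ┃retry_count = "/var/log"          
    ┃                                  
    ┃[database]                        
    ┃# database configuration          
    ┃retry_count = 3306                
    ┃log_level = "utf-8"               
    ┃interval = "0.0.0.0"              
    ┃                                  
    ┃[logging]                         
    ┃buffer_size = "localhost"         
    ┃workers = 30                      
    ┃host = 30                         
    ┃secret_key = "localhost"          
    ┃                                  
    ┗━━━━━━━━━━━━━━━━━━━━━━━━━━━━━━━━━━
                                       
                                       


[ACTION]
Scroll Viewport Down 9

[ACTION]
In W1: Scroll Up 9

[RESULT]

    ┏━━━━━━━━━━━━━━━━━━━━━━━━━━━━━━━━━━
    ┃ FileEditor                       
    ┠──────────────────────────────────
    ┃█auth]                            
    ┃# auth configuration              
    ┃port = "info"                     
    ┃log_level = "utf-8"               
    ┃retry_count = "/var/log"          
    ┃                                  
    ┃[database]                        
    ┃# database configuration          
    ┃retry_count = 3306                
    ┃log_level = "utf-8"               
    ┃interval = "0.0.0.0"              
    ┃                                  
    ┃[logging]                         
    ┃buffer_size = "localhost"         
    ┗━━━━━━━━━━━━━━━━━━━━━━━━━━━━━━━━━━
                                       
                                       


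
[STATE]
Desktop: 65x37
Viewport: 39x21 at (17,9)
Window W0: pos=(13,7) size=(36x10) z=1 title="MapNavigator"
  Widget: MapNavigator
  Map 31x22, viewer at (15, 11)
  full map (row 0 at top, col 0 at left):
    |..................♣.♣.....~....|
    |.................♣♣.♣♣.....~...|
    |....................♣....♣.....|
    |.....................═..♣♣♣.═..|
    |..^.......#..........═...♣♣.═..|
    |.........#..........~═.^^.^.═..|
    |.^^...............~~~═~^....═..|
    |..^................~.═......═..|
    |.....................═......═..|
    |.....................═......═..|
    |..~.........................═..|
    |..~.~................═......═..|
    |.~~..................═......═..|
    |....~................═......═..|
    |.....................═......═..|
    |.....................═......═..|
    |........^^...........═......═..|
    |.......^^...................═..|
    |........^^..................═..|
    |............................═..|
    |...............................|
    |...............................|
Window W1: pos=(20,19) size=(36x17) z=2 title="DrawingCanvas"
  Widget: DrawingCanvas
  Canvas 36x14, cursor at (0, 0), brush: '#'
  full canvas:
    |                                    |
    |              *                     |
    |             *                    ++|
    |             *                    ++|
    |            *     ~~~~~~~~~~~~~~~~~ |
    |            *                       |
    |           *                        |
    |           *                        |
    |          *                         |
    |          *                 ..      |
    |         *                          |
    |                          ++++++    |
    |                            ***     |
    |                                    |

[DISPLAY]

───────────────────────────────┨       
....................═......═.. ┃       
....................═......═.. ┃       
.~.........................═.. ┃       
.~.~..........@.....═......═.. ┃       
~~..................═......═.. ┃       
...~................═......═.. ┃       
━━━━━━━━━━━━━━━━━━━━━━━━━━━━━━━┛       
                                       
                                       
   ┏━━━━━━━━━━━━━━━━━━━━━━━━━━━━━━━━━━┓
   ┃ DrawingCanvas                    ┃
   ┠──────────────────────────────────┨
   ┃+                                 ┃
   ┃              *                   ┃
   ┃             *                    ┃
   ┃             *                    ┃
   ┃            *     ~~~~~~~~~~~~~~~~┃
   ┃            *                     ┃
   ┃           *                      ┃
   ┃           *                      ┃


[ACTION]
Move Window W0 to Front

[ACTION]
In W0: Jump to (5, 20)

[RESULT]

───────────────────────────────┨       
         .......^^.............┃       
         ........^^............┃       
         ......................┃       
         .....@................┃       
         ......................┃       
                               ┃       
━━━━━━━━━━━━━━━━━━━━━━━━━━━━━━━┛       
                                       
                                       
   ┏━━━━━━━━━━━━━━━━━━━━━━━━━━━━━━━━━━┓
   ┃ DrawingCanvas                    ┃
   ┠──────────────────────────────────┨
   ┃+                                 ┃
   ┃              *                   ┃
   ┃             *                    ┃
   ┃             *                    ┃
   ┃            *     ~~~~~~~~~~~~~~~~┃
   ┃            *                     ┃
   ┃           *                      ┃
   ┃           *                      ┃


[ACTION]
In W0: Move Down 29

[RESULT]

───────────────────────────────┨       
         ........^^............┃       
         ......................┃       
         ......................┃       
         .....@................┃       
                               ┃       
                               ┃       
━━━━━━━━━━━━━━━━━━━━━━━━━━━━━━━┛       
                                       
                                       
   ┏━━━━━━━━━━━━━━━━━━━━━━━━━━━━━━━━━━┓
   ┃ DrawingCanvas                    ┃
   ┠──────────────────────────────────┨
   ┃+                                 ┃
   ┃              *                   ┃
   ┃             *                    ┃
   ┃             *                    ┃
   ┃            *     ~~~~~~~~~~~~~~~~┃
   ┃            *                     ┃
   ┃           *                      ┃
   ┃           *                      ┃


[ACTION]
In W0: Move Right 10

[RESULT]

───────────────────────────────┨       
.......^^..................═.. ┃       
...........................═.. ┃       
.............................. ┃       
..............@............... ┃       
                               ┃       
                               ┃       
━━━━━━━━━━━━━━━━━━━━━━━━━━━━━━━┛       
                                       
                                       
   ┏━━━━━━━━━━━━━━━━━━━━━━━━━━━━━━━━━━┓
   ┃ DrawingCanvas                    ┃
   ┠──────────────────────────────────┨
   ┃+                                 ┃
   ┃              *                   ┃
   ┃             *                    ┃
   ┃             *                    ┃
   ┃            *     ~~~~~~~~~~~~~~~~┃
   ┃            *                     ┃
   ┃           *                      ┃
   ┃           *                      ┃


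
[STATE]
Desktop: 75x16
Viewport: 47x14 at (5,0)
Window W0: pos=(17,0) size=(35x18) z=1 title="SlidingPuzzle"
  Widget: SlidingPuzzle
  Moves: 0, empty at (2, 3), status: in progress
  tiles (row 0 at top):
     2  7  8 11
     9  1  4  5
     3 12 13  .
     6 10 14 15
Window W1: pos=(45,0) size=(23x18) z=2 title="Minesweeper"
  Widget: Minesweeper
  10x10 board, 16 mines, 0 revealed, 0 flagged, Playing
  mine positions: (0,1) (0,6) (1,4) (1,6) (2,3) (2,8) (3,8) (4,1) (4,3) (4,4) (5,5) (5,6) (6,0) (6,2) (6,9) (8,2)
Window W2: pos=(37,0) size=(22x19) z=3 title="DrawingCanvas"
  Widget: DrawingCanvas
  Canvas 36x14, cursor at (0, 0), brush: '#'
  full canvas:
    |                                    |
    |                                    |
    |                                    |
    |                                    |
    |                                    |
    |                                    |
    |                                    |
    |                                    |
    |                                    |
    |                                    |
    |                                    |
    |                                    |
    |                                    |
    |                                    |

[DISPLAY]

            ┏━━━━━━━━━━━━━━━━━━━┏━━━━━━━━━━━━━━
            ┃ SlidingPuzzle     ┃ DrawingCanvas
            ┠───────────────────┠──────────────
            ┃┌────┬────┬────┬───┃+             
            ┃│  2 │  7 │  8 │ 11┃              
            ┃├────┼────┼────┼───┃              
            ┃│  9 │  1 │  4 │  5┃              
            ┃├────┼────┼────┼───┃              
            ┃│  3 │ 12 │ 13 │   ┃              
            ┃├────┼────┼────┼───┃              
            ┃│  6 │ 10 │ 14 │ 15┃              
            ┃└────┴────┴────┴───┃              
            ┃Moves: 0           ┃              
            ┃                   ┃              


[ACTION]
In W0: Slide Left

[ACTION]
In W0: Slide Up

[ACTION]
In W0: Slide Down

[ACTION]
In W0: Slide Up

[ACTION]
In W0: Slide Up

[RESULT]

            ┏━━━━━━━━━━━━━━━━━━━┏━━━━━━━━━━━━━━
            ┃ SlidingPuzzle     ┃ DrawingCanvas
            ┠───────────────────┠──────────────
            ┃┌────┬────┬────┬───┃+             
            ┃│  2 │  7 │  8 │ 11┃              
            ┃├────┼────┼────┼───┃              
            ┃│  9 │  1 │  4 │  5┃              
            ┃├────┼────┼────┼───┃              
            ┃│  3 │ 12 │ 13 │ 15┃              
            ┃├────┼────┼────┼───┃              
            ┃│  6 │ 10 │ 14 │   ┃              
            ┃└────┴────┴────┴───┃              
            ┃Moves: 3           ┃              
            ┃                   ┃              


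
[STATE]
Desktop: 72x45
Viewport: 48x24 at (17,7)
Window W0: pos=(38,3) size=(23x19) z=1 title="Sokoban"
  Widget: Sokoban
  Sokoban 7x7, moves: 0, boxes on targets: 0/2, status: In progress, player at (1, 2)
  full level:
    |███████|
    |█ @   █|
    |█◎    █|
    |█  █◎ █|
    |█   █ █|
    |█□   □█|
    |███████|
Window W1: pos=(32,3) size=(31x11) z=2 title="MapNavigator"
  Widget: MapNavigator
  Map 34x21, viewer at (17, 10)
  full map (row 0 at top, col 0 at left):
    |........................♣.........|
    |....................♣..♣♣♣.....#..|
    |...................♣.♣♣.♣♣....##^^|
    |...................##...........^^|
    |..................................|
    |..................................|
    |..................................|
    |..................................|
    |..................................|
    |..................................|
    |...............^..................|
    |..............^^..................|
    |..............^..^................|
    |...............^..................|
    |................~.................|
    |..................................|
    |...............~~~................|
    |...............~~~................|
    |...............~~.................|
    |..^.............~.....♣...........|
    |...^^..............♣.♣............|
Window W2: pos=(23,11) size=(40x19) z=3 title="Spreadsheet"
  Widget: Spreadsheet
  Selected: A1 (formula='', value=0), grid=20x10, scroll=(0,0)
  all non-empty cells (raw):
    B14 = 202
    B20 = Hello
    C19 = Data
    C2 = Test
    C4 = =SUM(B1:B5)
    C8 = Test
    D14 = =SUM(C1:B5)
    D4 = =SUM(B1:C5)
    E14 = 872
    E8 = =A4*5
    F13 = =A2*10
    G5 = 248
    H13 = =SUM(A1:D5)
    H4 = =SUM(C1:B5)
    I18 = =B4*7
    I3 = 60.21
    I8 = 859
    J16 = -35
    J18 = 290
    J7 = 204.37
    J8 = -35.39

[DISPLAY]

               ┃.............................┃  
               ┃.............................┃  
               ┃............^.@..............┃  
               ┃...........^^................┃  
      ┏━━━━━━━━━━━━━━━━━━━━━━━━━━━━━━━━━━━━━━┓  
      ┃ Spreadsheet                          ┃  
      ┠──────────────────────────────────────┨  
      ┃A1:                                   ┃  
      ┃       A       B       C       D      ┃  
      ┃--------------------------------------┃  
      ┃  1      [0]       0       0       0  ┃  
      ┃  2        0       0Test           0  ┃  
      ┃  3        0       0       0       0  ┃  
      ┃  4        0       0       0       0  ┃  
      ┃  5        0       0       0       0  ┃  
      ┃  6        0       0       0       0  ┃  
      ┃  7        0       0       0       0  ┃  
      ┃  8        0       0Test           0  ┃  
      ┃  9        0       0       0       0  ┃  
      ┃ 10        0       0       0       0  ┃  
      ┃ 11        0       0       0       0  ┃  
      ┃ 12        0       0       0       0  ┃  
      ┗━━━━━━━━━━━━━━━━━━━━━━━━━━━━━━━━━━━━━━┛  
                                                


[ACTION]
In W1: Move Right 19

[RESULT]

               ┃...............              ┃  
               ┃...............              ┃  
               ┃..............@              ┃  
               ┃...............              ┃  
      ┏━━━━━━━━━━━━━━━━━━━━━━━━━━━━━━━━━━━━━━┓  
      ┃ Spreadsheet                          ┃  
      ┠──────────────────────────────────────┨  
      ┃A1:                                   ┃  
      ┃       A       B       C       D      ┃  
      ┃--------------------------------------┃  
      ┃  1      [0]       0       0       0  ┃  
      ┃  2        0       0Test           0  ┃  
      ┃  3        0       0       0       0  ┃  
      ┃  4        0       0       0       0  ┃  
      ┃  5        0       0       0       0  ┃  
      ┃  6        0       0       0       0  ┃  
      ┃  7        0       0       0       0  ┃  
      ┃  8        0       0Test           0  ┃  
      ┃  9        0       0       0       0  ┃  
      ┃ 10        0       0       0       0  ┃  
      ┃ 11        0       0       0       0  ┃  
      ┃ 12        0       0       0       0  ┃  
      ┗━━━━━━━━━━━━━━━━━━━━━━━━━━━━━━━━━━━━━━┛  
                                                


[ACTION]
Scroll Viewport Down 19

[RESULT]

      ┃  5        0       0       0       0  ┃  
      ┃  6        0       0       0       0  ┃  
      ┃  7        0       0       0       0  ┃  
      ┃  8        0       0Test           0  ┃  
      ┃  9        0       0       0       0  ┃  
      ┃ 10        0       0       0       0  ┃  
      ┃ 11        0       0       0       0  ┃  
      ┃ 12        0       0       0       0  ┃  
      ┗━━━━━━━━━━━━━━━━━━━━━━━━━━━━━━━━━━━━━━┛  
                                                
                                                
                                                
                                                
                                                
                                                
                                                
                                                
                                                
                                                
                                                
                                                
                                                
                                                
                                                


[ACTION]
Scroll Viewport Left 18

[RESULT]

                       ┃  5        0       0    
                       ┃  6        0       0    
                       ┃  7        0       0    
                       ┃  8        0       0Test
                       ┃  9        0       0    
                       ┃ 10        0       0    
                       ┃ 11        0       0    
                       ┃ 12        0       0    
                       ┗━━━━━━━━━━━━━━━━━━━━━━━━
                                                
                                                
                                                
                                                
                                                
                                                
                                                
                                                
                                                
                                                
                                                
                                                
                                                
                                                
                                                


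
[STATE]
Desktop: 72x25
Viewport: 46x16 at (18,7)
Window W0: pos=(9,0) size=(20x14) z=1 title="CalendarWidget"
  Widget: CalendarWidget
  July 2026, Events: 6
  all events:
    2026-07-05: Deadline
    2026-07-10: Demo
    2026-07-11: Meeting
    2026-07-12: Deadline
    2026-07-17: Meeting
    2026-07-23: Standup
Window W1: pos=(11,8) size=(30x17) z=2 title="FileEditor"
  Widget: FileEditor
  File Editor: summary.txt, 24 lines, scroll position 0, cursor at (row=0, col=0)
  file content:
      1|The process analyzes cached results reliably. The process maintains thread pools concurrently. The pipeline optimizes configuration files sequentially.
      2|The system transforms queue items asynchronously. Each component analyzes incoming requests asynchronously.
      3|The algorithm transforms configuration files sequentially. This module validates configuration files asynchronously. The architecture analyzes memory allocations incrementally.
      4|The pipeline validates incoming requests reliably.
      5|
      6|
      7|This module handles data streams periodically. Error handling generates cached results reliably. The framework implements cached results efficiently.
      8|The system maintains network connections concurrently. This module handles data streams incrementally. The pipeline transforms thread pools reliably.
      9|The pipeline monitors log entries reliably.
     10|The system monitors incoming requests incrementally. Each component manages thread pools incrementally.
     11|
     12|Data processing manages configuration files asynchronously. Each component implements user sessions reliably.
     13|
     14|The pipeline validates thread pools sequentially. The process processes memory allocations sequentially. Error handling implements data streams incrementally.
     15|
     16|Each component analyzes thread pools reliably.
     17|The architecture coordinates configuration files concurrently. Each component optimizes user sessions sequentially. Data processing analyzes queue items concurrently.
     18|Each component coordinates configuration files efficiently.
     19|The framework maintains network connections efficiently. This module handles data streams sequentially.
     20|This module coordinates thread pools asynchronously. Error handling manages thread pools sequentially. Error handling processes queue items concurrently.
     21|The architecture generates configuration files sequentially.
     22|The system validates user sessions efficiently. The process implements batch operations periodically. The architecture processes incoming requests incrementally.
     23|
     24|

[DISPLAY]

 16 17* 18┃                                   
━━━━━━━━━━━━━━━━━━━━━━┓                       
ditor                 ┃                       
──────────────────────┨                       
ocess analyzes cached▲┃                       
stem transforms queue█┃                       
gorithm transforms co░┃                       
peline validates inco░┃                       
                     ░┃                       
                     ░┃                       
odule handles data st░┃                       
stem maintains networ░┃                       
peline monitors log e░┃                       
stem monitors incomin░┃                       
                     ░┃                       
rocessing manages con░┃                       


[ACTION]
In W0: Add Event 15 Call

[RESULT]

* 16 17* 1┃                                   
━━━━━━━━━━━━━━━━━━━━━━┓                       
ditor                 ┃                       
──────────────────────┨                       
ocess analyzes cached▲┃                       
stem transforms queue█┃                       
gorithm transforms co░┃                       
peline validates inco░┃                       
                     ░┃                       
                     ░┃                       
odule handles data st░┃                       
stem maintains networ░┃                       
peline monitors log e░┃                       
stem monitors incomin░┃                       
                     ░┃                       
rocessing manages con░┃                       


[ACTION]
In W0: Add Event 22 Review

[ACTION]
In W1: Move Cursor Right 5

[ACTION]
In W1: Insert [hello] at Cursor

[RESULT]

* 16 17* 1┃                                   
━━━━━━━━━━━━━━━━━━━━━━┓                       
ditor                 ┃                       
──────────────────────┨                       
ello█ocess analyzes c▲┃                       
stem transforms queue█┃                       
gorithm transforms co░┃                       
peline validates inco░┃                       
                     ░┃                       
                     ░┃                       
odule handles data st░┃                       
stem maintains networ░┃                       
peline monitors log e░┃                       
stem monitors incomin░┃                       
                     ░┃                       
rocessing manages con░┃                       


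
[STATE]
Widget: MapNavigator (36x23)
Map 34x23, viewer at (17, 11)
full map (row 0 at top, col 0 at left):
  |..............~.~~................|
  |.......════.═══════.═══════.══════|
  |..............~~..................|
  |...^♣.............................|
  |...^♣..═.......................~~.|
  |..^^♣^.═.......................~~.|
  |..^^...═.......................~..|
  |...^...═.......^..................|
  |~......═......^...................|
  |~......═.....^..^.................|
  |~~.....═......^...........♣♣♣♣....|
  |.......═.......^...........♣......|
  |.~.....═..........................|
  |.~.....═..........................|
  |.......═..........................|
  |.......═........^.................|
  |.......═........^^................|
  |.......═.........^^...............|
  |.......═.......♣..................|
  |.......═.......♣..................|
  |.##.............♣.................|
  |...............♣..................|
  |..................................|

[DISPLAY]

 ..............~.~~................ 
 .......════.═══════.═══════.══════ 
 ..............~~.................. 
 ...^♣............................. 
 ...^♣..═.......................~~. 
 ..^^♣^.═.......................~~. 
 ..^^...═.......................~.. 
 ...^...═.......^.................. 
 ~......═......^................... 
 ~......═.....^..^................. 
 ~~.....═......^...........♣♣♣♣.... 
 .......═.......^.@.........♣...... 
 .~.....═.......................... 
 .~.....═.......................... 
 .......═.......................... 
 .......═........^................. 
 .......═........^^................ 
 .......═.........^^............... 
 .......═.......♣.................. 
 .......═.......♣.................. 
 .##.............♣................. 
 ...............♣.................. 
 .................................. 


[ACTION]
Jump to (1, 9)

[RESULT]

                                    
                                    
                 ..............~.~~.
                 .......════.═══════
                 ..............~~...
                 ...^♣..............
                 ...^♣..═...........
                 ..^^♣^.═...........
                 ..^^...═...........
                 ...^...═.......^...
                 ~......═......^....
                 ~@.....═.....^..^..
                 ~~.....═......^....
                 .......═.......^...
                 .~.....═...........
                 .~.....═...........
                 .......═...........
                 .......═........^..
                 .......═........^^.
                 .......═.........^^
                 .......═.......♣...
                 .......═.......♣...
                 .##.............♣..


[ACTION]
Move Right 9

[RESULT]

                                    
                                    
        ..............~.~~..........
        .......════.═══════.═══════.
        ..............~~............
        ...^♣.......................
        ...^♣..═....................
        ..^^♣^.═....................
        ..^^...═....................
        ...^...═.......^............
        ~......═......^.............
        ~......═..@..^..^...........
        ~~.....═......^...........♣♣
        .......═.......^...........♣
        .~.....═....................
        .~.....═....................
        .......═....................
        .......═........^...........
        .......═........^^..........
        .......═.........^^.........
        .......═.......♣............
        .......═.......♣............
        .##.............♣...........


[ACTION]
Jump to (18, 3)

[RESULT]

                                    
                                    
                                    
                                    
                                    
                                    
                                    
                                    
..............~.~~................  
.......════.═══════.═══════.══════  
..............~~..................  
...^♣.............@...............  
...^♣..═.......................~~.  
..^^♣^.═.......................~~.  
..^^...═.......................~..  
...^...═.......^..................  
~......═......^...................  
~......═.....^..^.................  
~~.....═......^...........♣♣♣♣....  
.......═.......^...........♣......  
.~.....═..........................  
.~.....═..........................  
.......═..........................  


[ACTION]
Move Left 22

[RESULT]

                                    
                                    
                                    
                                    
                                    
                                    
                                    
                                    
                  ..............~.~~
                  .......════.══════
                  ..............~~..
                  @..^♣.............
                  ...^♣..═..........
                  ..^^♣^.═..........
                  ..^^...═..........
                  ...^...═.......^..
                  ~......═......^...
                  ~......═.....^..^.
                  ~~.....═......^...
                  .......═.......^..
                  .~.....═..........
                  .~.....═..........
                  .......═..........


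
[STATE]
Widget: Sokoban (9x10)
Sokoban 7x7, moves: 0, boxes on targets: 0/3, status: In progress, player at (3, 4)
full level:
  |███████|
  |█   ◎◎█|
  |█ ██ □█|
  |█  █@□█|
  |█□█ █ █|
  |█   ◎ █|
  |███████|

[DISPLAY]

███████  
█   ◎◎█  
█ ██ □█  
█  █@□█  
█□█ █ █  
█   ◎ █  
███████  
Moves: 0 
         
         


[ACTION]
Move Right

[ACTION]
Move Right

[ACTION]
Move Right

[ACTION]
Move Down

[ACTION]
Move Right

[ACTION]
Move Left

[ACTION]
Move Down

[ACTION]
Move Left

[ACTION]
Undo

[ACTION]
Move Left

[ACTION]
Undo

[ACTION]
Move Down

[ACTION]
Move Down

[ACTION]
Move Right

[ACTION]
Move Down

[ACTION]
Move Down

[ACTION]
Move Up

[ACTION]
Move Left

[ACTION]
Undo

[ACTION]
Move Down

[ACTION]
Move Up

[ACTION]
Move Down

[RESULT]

███████  
█   ◎◎█  
█ ██ □█  
█  █@□█  
█□█ █ █  
█   ◎ █  
███████  
Moves: 2 
         
         


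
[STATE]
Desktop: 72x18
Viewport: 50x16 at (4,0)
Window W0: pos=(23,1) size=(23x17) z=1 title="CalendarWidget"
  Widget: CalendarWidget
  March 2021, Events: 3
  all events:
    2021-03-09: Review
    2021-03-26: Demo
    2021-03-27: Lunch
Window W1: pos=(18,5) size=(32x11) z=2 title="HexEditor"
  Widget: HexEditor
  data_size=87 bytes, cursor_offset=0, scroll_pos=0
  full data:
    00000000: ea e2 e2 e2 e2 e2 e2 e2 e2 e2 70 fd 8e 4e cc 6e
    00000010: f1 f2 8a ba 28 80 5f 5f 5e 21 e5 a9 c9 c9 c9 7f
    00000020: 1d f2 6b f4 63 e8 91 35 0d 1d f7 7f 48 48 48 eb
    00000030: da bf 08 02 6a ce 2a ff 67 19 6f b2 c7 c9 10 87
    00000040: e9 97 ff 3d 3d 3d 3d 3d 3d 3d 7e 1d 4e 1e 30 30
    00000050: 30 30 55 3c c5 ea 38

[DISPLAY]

                                                  
                   ┏━━━━━━━━━━━━━━━━━━━━━┓        
                   ┃ CalendarWidget      ┃        
                   ┠─────────────────────┨        
                   ┃      March 2021     ┃        
              ┏━━━━━━━━━━━━━━━━━━━━━━━━━━━━━━┓    
              ┃ HexEditor                    ┃    
              ┠──────────────────────────────┨    
              ┃00000000  EA e2 e2 e2 e2 e2 e2┃    
              ┃00000010  f1 f2 8a ba 28 80 5f┃    
              ┃00000020  1d f2 6b f4 63 e8 91┃    
              ┃00000030  da bf 08 02 6a ce 2a┃    
              ┃00000040  e9 97 ff 3d 3d 3d 3d┃    
              ┃00000050  30 30 55 3c c5 ea 38┃    
              ┃                              ┃    
              ┗━━━━━━━━━━━━━━━━━━━━━━━━━━━━━━┛    


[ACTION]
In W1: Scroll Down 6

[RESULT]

                                                  
                   ┏━━━━━━━━━━━━━━━━━━━━━┓        
                   ┃ CalendarWidget      ┃        
                   ┠─────────────────────┨        
                   ┃      March 2021     ┃        
              ┏━━━━━━━━━━━━━━━━━━━━━━━━━━━━━━┓    
              ┃ HexEditor                    ┃    
              ┠──────────────────────────────┨    
              ┃00000050  30 30 55 3c c5 ea 38┃    
              ┃                              ┃    
              ┃                              ┃    
              ┃                              ┃    
              ┃                              ┃    
              ┃                              ┃    
              ┃                              ┃    
              ┗━━━━━━━━━━━━━━━━━━━━━━━━━━━━━━┛    


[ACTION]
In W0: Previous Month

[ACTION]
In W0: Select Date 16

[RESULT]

                                                  
                   ┏━━━━━━━━━━━━━━━━━━━━━┓        
                   ┃ CalendarWidget      ┃        
                   ┠─────────────────────┨        
                   ┃    February 2021    ┃        
              ┏━━━━━━━━━━━━━━━━━━━━━━━━━━━━━━┓    
              ┃ HexEditor                    ┃    
              ┠──────────────────────────────┨    
              ┃00000050  30 30 55 3c c5 ea 38┃    
              ┃                              ┃    
              ┃                              ┃    
              ┃                              ┃    
              ┃                              ┃    
              ┃                              ┃    
              ┃                              ┃    
              ┗━━━━━━━━━━━━━━━━━━━━━━━━━━━━━━┛    


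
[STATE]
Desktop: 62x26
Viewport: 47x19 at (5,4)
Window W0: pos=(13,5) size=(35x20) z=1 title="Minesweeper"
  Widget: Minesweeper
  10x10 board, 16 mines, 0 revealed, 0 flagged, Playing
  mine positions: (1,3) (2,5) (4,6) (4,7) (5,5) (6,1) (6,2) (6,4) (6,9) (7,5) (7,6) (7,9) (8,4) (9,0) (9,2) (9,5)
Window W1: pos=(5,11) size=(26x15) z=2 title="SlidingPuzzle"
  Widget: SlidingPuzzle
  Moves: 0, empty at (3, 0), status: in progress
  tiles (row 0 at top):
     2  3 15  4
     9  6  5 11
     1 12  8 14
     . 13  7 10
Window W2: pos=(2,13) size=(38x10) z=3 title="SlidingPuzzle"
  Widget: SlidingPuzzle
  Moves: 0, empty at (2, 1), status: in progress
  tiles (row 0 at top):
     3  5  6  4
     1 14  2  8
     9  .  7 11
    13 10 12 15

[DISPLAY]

                                               
        ┏━━━━━━━━━━━━━━━━━━━━━━━━━━━━━━━━━┓    
        ┃ Minesweeper                     ┃    
        ┠─────────────────────────────────┨    
        ┃■■■■■■■■■■                       ┃    
        ┃■■■■■■■■■■                       ┃    
        ┃■■■■■■■■■■                       ┃    
┏━━━━━━━━━━━━━━━━━━━━━━━━┓                ┃    
┃ SlidingPuzzle          ┃                ┃    
━━━━━━━━━━━━━━━━━━━━━━━━━━━━━━━━━━┓       ┃    
lidingPuzzle                      ┃       ┃    
──────────────────────────────────┨       ┃    
───┬────┬────┬────┐               ┃       ┃    
 3 │  5 │  6 │  4 │               ┃       ┃    
───┼────┼────┼────┤               ┃       ┃    
 1 │ 14 │  2 │  8 │               ┃       ┃    
───┼────┼────┼────┤               ┃       ┃    
 9 │    │  7 │ 11 │               ┃       ┃    
━━━━━━━━━━━━━━━━━━━━━━━━━━━━━━━━━━┛       ┃    


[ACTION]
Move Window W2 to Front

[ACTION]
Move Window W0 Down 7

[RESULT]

                                               
                                               
        ┏━━━━━━━━━━━━━━━━━━━━━━━━━━━━━━━━━┓    
        ┃ Minesweeper                     ┃    
        ┠─────────────────────────────────┨    
        ┃■■■■■■■■■■                       ┃    
        ┃■■■■■■■■■■                       ┃    
┏━━━━━━━━━━━━━━━━━━━━━━━━┓                ┃    
┃ SlidingPuzzle          ┃                ┃    
━━━━━━━━━━━━━━━━━━━━━━━━━━━━━━━━━━┓       ┃    
lidingPuzzle                      ┃       ┃    
──────────────────────────────────┨       ┃    
───┬────┬────┬────┐               ┃       ┃    
 3 │  5 │  6 │  4 │               ┃       ┃    
───┼────┼────┼────┤               ┃       ┃    
 1 │ 14 │  2 │  8 │               ┃       ┃    
───┼────┼────┼────┤               ┃       ┃    
 9 │    │  7 │ 11 │               ┃       ┃    
━━━━━━━━━━━━━━━━━━━━━━━━━━━━━━━━━━┛       ┃    


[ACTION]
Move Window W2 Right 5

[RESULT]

                                               
                                               
        ┏━━━━━━━━━━━━━━━━━━━━━━━━━━━━━━━━━┓    
        ┃ Minesweeper                     ┃    
        ┠─────────────────────────────────┨    
        ┃■■■■■■■■■■                       ┃    
        ┃■■■■■■■■■■                       ┃    
┏━━━━━━━━━━━━━━━━━━━━━━━━┓                ┃    
┃ SlidingPuzzle          ┃                ┃    
┠─┏━━━━━━━━━━━━━━━━━━━━━━━━━━━━━━━━━━━━┓  ┃    
┃┌┃ SlidingPuzzle                      ┃  ┃    
┃│┠────────────────────────────────────┨  ┃    
┃├┃┌────┬────┬────┬────┐               ┃  ┃    
┃│┃│  3 │  5 │  6 │  4 │               ┃  ┃    
┃├┃├────┼────┼────┼────┤               ┃  ┃    
┃│┃│  1 │ 14 │  2 │  8 │               ┃  ┃    
┃├┃├────┼────┼────┼────┤               ┃  ┃    
┃│┃│  9 │    │  7 │ 11 │               ┃  ┃    
┃└┗━━━━━━━━━━━━━━━━━━━━━━━━━━━━━━━━━━━━┛  ┃    


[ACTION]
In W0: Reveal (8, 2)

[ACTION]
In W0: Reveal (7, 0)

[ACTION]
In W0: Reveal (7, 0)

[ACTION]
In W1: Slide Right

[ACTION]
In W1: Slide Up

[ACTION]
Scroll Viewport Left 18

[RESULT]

                                               
                                               
             ┏━━━━━━━━━━━━━━━━━━━━━━━━━━━━━━━━━
             ┃ Minesweeper                     
             ┠─────────────────────────────────
             ┃■■■■■■■■■■                       
             ┃■■■■■■■■■■                       
     ┏━━━━━━━━━━━━━━━━━━━━━━━━┓                
     ┃ SlidingPuzzle          ┃                
     ┠─┏━━━━━━━━━━━━━━━━━━━━━━━━━━━━━━━━━━━━┓  
     ┃┌┃ SlidingPuzzle                      ┃  
     ┃│┠────────────────────────────────────┨  
     ┃├┃┌────┬────┬────┬────┐               ┃  
     ┃│┃│  3 │  5 │  6 │  4 │               ┃  
     ┃├┃├────┼────┼────┼────┤               ┃  
     ┃│┃│  1 │ 14 │  2 │  8 │               ┃  
     ┃├┃├────┼────┼────┼────┤               ┃  
     ┃│┃│  9 │    │  7 │ 11 │               ┃  
     ┃└┗━━━━━━━━━━━━━━━━━━━━━━━━━━━━━━━━━━━━┛  
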